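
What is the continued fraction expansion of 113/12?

[9; 2, 2, 2]

Run the Euclidean algorithm on 113 and 12; the successive quotients are the partial quotients a_0, a_1, ... (each step inverts the fractional part left over by the previous one):
  113 = 9*12 + 5, so a_0 = 9.
  12 = 2*5 + 2, so a_1 = 2.
  5 = 2*2 + 1, so a_2 = 2.
  2 = 2*1 + 0, so a_3 = 2.
The remainder reaches 0 after 4 divisions, so the expansion has 4 partial quotients, read off in order.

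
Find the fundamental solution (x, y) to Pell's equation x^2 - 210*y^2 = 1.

First expand sqrt(210) as a continued fraction. With x_i = (sqrt(210) + m_i)/d_i and (m_0, d_0) = (0, 1): a_0 = floor(sqrt(210)) = 14, since 14^2 = 196 <= 210 < 225 = 15^2.
Iterate m_{i+1} = d_i*a_i - m_i, d_{i+1} = (210 - m_{i+1}^2)/d_i, a_{i+1} = floor((a_0 + m_{i+1})/d_{i+1}):
  m_1 = 1*14 - 0 = 14, d_1 = (210 - 14^2)/1 = 14/1 = 14, a_1 = floor((14 + 14)/14) = 2.
  m_2 = 14*2 - 14 = 14, d_2 = (210 - 14^2)/14 = 14/14 = 1, a_2 = floor((14 + 14)/1) = 28.
  m_3 = 1*28 - 14 = 14, d_3 = (210 - 14^2)/1 = 14/1 = 14: (m_3, d_3) = (m_1, d_1) = (14, 14), so from here the quotients repeat a_1, a_2; the period length is 2.
So sqrt(210) = [14; (2, 28)] with period length k = 2.
k is even, so the fundamental solution of x^2 - 210y^2 = 1 is (p_{k-1}, q_{k-1}) = (p_1, q_1); compute convergents through index 1.
Convergents (p_i = a_i*p_{i-1} + p_{i-2}, q_i = a_i*q_{i-1} + q_{i-2} with p_{-2}=0, p_{-1}=1, q_{-2}=1, q_{-1}=0):
  i=0: a_0=14, p_0 = 14*1 + 0 = 14, q_0 = 14*0 + 1 = 1.
  i=1: a_1=2, p_1 = 2*14 + 1 = 29, q_1 = 2*1 + 0 = 2.
Check: 29^2 - 210*2^2 = 841 - 840 = 1, so (x, y) = (29, 2) solves the equation, and by the theorem it is the least positive solution.

(x, y) = (29, 2)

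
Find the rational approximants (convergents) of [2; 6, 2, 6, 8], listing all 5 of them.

2/1, 13/6, 28/13, 181/84, 1476/685

Using the convergent recurrence p_i = a_i*p_{i-1} + p_{i-2}, q_i = a_i*q_{i-1} + q_{i-2} with p_{-2}=0, p_{-1}=1, q_{-2}=1, q_{-1}=0:
  i=0: a_0=2, p_0 = 2*1 + 0 = 2, q_0 = 2*0 + 1 = 1.
  i=1: a_1=6, p_1 = 6*2 + 1 = 13, q_1 = 6*1 + 0 = 6.
  i=2: a_2=2, p_2 = 2*13 + 2 = 28, q_2 = 2*6 + 1 = 13.
  i=3: a_3=6, p_3 = 6*28 + 13 = 181, q_3 = 6*13 + 6 = 84.
  i=4: a_4=8, p_4 = 8*181 + 28 = 1476, q_4 = 8*84 + 13 = 685.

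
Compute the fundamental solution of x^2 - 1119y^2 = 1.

(x, y) = (31657255, 946364)

First expand sqrt(1119) as a continued fraction. With x_i = (sqrt(1119) + m_i)/d_i and (m_0, d_0) = (0, 1): a_0 = floor(sqrt(1119)) = 33, since 33^2 = 1089 <= 1119 < 1156 = 34^2.
Iterate m_{i+1} = d_i*a_i - m_i, d_{i+1} = (1119 - m_{i+1}^2)/d_i, a_{i+1} = floor((a_0 + m_{i+1})/d_{i+1}):
  m_1 = 1*33 - 0 = 33, d_1 = (1119 - 33^2)/1 = 30/1 = 30, a_1 = floor((33 + 33)/30) = 2.
  m_2 = 30*2 - 33 = 27, d_2 = (1119 - 27^2)/30 = 390/30 = 13, a_2 = floor((33 + 27)/13) = 4.
  m_3 = 13*4 - 27 = 25, d_3 = (1119 - 25^2)/13 = 494/13 = 38, a_3 = floor((33 + 25)/38) = 1.
  m_4 = 38*1 - 25 = 13, d_4 = (1119 - 13^2)/38 = 950/38 = 25, a_4 = floor((33 + 13)/25) = 1.
  m_5 = 25*1 - 13 = 12, d_5 = (1119 - 12^2)/25 = 975/25 = 39, a_5 = floor((33 + 12)/39) = 1.
  m_6 = 39*1 - 12 = 27, d_6 = (1119 - 27^2)/39 = 390/39 = 10, a_6 = floor((33 + 27)/10) = 6.
  m_7 = 10*6 - 27 = 33, d_7 = (1119 - 33^2)/10 = 30/10 = 3, a_7 = floor((33 + 33)/3) = 22.
  m_8 = 3*22 - 33 = 33, d_8 = (1119 - 33^2)/3 = 30/3 = 10, a_8 = floor((33 + 33)/10) = 6.
  m_9 = 10*6 - 33 = 27, d_9 = (1119 - 27^2)/10 = 390/10 = 39, a_9 = floor((33 + 27)/39) = 1.
  m_10 = 39*1 - 27 = 12, d_10 = (1119 - 12^2)/39 = 975/39 = 25, a_10 = floor((33 + 12)/25) = 1.
  m_11 = 25*1 - 12 = 13, d_11 = (1119 - 13^2)/25 = 950/25 = 38, a_11 = floor((33 + 13)/38) = 1.
  m_12 = 38*1 - 13 = 25, d_12 = (1119 - 25^2)/38 = 494/38 = 13, a_12 = floor((33 + 25)/13) = 4.
  m_13 = 13*4 - 25 = 27, d_13 = (1119 - 27^2)/13 = 390/13 = 30, a_13 = floor((33 + 27)/30) = 2.
  m_14 = 30*2 - 27 = 33, d_14 = (1119 - 33^2)/30 = 30/30 = 1, a_14 = floor((33 + 33)/1) = 66.
  m_15 = 1*66 - 33 = 33, d_15 = (1119 - 33^2)/1 = 30/1 = 30: (m_15, d_15) = (m_1, d_1) = (33, 30), so from here the quotients repeat a_1, ..., a_14; the period length is 14.
So sqrt(1119) = [33; (2, 4, 1, 1, 1, 6, 22, 6, 1, 1, 1, 4, 2, 66)] with period length k = 14.
k is even, so the fundamental solution of x^2 - 1119y^2 = 1 is (p_{k-1}, q_{k-1}) = (p_13, q_13); compute convergents through index 13.
Convergents (p_i = a_i*p_{i-1} + p_{i-2}, q_i = a_i*q_{i-1} + q_{i-2} with p_{-2}=0, p_{-1}=1, q_{-2}=1, q_{-1}=0):
  i=0: a_0=33, p_0 = 33*1 + 0 = 33, q_0 = 33*0 + 1 = 1.
  i=1: a_1=2, p_1 = 2*33 + 1 = 67, q_1 = 2*1 + 0 = 2.
  i=2: a_2=4, p_2 = 4*67 + 33 = 301, q_2 = 4*2 + 1 = 9.
  i=3: a_3=1, p_3 = 1*301 + 67 = 368, q_3 = 1*9 + 2 = 11.
  i=4: a_4=1, p_4 = 1*368 + 301 = 669, q_4 = 1*11 + 9 = 20.
  i=5: a_5=1, p_5 = 1*669 + 368 = 1037, q_5 = 1*20 + 11 = 31.
  i=6: a_6=6, p_6 = 6*1037 + 669 = 6891, q_6 = 6*31 + 20 = 206.
  i=7: a_7=22, p_7 = 22*6891 + 1037 = 152639, q_7 = 22*206 + 31 = 4563.
  i=8: a_8=6, p_8 = 6*152639 + 6891 = 922725, q_8 = 6*4563 + 206 = 27584.
  i=9: a_9=1, p_9 = 1*922725 + 152639 = 1075364, q_9 = 1*27584 + 4563 = 32147.
  i=10: a_10=1, p_10 = 1*1075364 + 922725 = 1998089, q_10 = 1*32147 + 27584 = 59731.
  i=11: a_11=1, p_11 = 1*1998089 + 1075364 = 3073453, q_11 = 1*59731 + 32147 = 91878.
  i=12: a_12=4, p_12 = 4*3073453 + 1998089 = 14291901, q_12 = 4*91878 + 59731 = 427243.
  i=13: a_13=2, p_13 = 2*14291901 + 3073453 = 31657255, q_13 = 2*427243 + 91878 = 946364.
Check: 31657255^2 - 1119*946364^2 = 1002181794135025 - 1002181794135024 = 1, so (x, y) = (31657255, 946364) solves the equation, and by the theorem it is the least positive solution.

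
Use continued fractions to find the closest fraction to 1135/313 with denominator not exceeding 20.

29/8

Expand x = 1135/313 as a continued fraction with the Euclidean algorithm:
  1135 = 3*313 + 196, so a_0 = 3.
  313 = 1*196 + 117, so a_1 = 1.
  196 = 1*117 + 79, so a_2 = 1.
  117 = 1*79 + 38, so a_3 = 1.
  79 = 2*38 + 3, so a_4 = 2.
  38 = 12*3 + 2, so a_5 = 12.
  3 = 1*2 + 1, so a_6 = 1.
  2 = 2*1 + 0, so a_7 = 2.
so x = [3; 1, 1, 1, 2, 12, 1, 2].
Convergents (p_i = a_i*p_{i-1} + p_{i-2}, q_i = a_i*q_{i-1} + q_{i-2} with p_{-2}=0, p_{-1}=1, q_{-2}=1, q_{-1}=0), until the denominator exceeds 20:
  i=0: a_0=3, p_0 = 3*1 + 0 = 3, q_0 = 3*0 + 1 = 1.
  i=1: a_1=1, p_1 = 1*3 + 1 = 4, q_1 = 1*1 + 0 = 1.
  i=2: a_2=1, p_2 = 1*4 + 3 = 7, q_2 = 1*1 + 1 = 2.
  i=3: a_3=1, p_3 = 1*7 + 4 = 11, q_3 = 1*2 + 1 = 3.
  i=4: a_4=2, p_4 = 2*11 + 7 = 29, q_4 = 2*3 + 2 = 8.
  i=5: a_5=12, p_5 = 12*29 + 11 = 359, q_5 = 12*8 + 3 = 99.
q_5 = 99 > 20, so the last convergent with denominator <= 20 is p_4/q_4 = 29/8.
The closest fraction with denominator <= 20 is either p_4/q_4 or the intermediate fraction (k*p_4 + p_3)/(k*q_4 + q_3) with the largest k >= 1 whose denominator stays <= 20; these approach x as k grows, and every other convergent or intermediate fraction in range is farther away.
Largest k: floor((20 - q_3)/q_4) = floor((20 - 3)/8) = 2.
That gives (2*29 + 11)/(2*8 + 3) = 69/19.
Compare the errors: |x - 29/8| = |1135*8 - 29*313|/(313*8) = 3/2504, and |x - 69/19| = |1135*19 - 69*313|/(313*19) = 32/5947.
Cross-multiplying, 3*5947 = 17841 < 80128 = 32*2504, so 3/2504 is smaller: the convergent 29/8 is closer to x than 69/19.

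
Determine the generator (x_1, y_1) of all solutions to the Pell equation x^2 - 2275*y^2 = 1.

First expand sqrt(2275) as a continued fraction. With x_i = (sqrt(2275) + m_i)/d_i and (m_0, d_0) = (0, 1): a_0 = floor(sqrt(2275)) = 47, since 47^2 = 2209 <= 2275 < 2304 = 48^2.
Iterate m_{i+1} = d_i*a_i - m_i, d_{i+1} = (2275 - m_{i+1}^2)/d_i, a_{i+1} = floor((a_0 + m_{i+1})/d_{i+1}):
  m_1 = 1*47 - 0 = 47, d_1 = (2275 - 47^2)/1 = 66/1 = 66, a_1 = floor((47 + 47)/66) = 1.
  m_2 = 66*1 - 47 = 19, d_2 = (2275 - 19^2)/66 = 1914/66 = 29, a_2 = floor((47 + 19)/29) = 2.
  m_3 = 29*2 - 19 = 39, d_3 = (2275 - 39^2)/29 = 754/29 = 26, a_3 = floor((47 + 39)/26) = 3.
  m_4 = 26*3 - 39 = 39, d_4 = (2275 - 39^2)/26 = 754/26 = 29, a_4 = floor((47 + 39)/29) = 2.
  m_5 = 29*2 - 39 = 19, d_5 = (2275 - 19^2)/29 = 1914/29 = 66, a_5 = floor((47 + 19)/66) = 1.
  m_6 = 66*1 - 19 = 47, d_6 = (2275 - 47^2)/66 = 66/66 = 1, a_6 = floor((47 + 47)/1) = 94.
  m_7 = 1*94 - 47 = 47, d_7 = (2275 - 47^2)/1 = 66/1 = 66: (m_7, d_7) = (m_1, d_1) = (47, 66), so from here the quotients repeat a_1, ..., a_6; the period length is 6.
So sqrt(2275) = [47; (1, 2, 3, 2, 1, 94)] with period length k = 6.
k is even, so the fundamental solution of x^2 - 2275y^2 = 1 is (p_{k-1}, q_{k-1}) = (p_5, q_5); compute convergents through index 5.
Convergents (p_i = a_i*p_{i-1} + p_{i-2}, q_i = a_i*q_{i-1} + q_{i-2} with p_{-2}=0, p_{-1}=1, q_{-2}=1, q_{-1}=0):
  i=0: a_0=47, p_0 = 47*1 + 0 = 47, q_0 = 47*0 + 1 = 1.
  i=1: a_1=1, p_1 = 1*47 + 1 = 48, q_1 = 1*1 + 0 = 1.
  i=2: a_2=2, p_2 = 2*48 + 47 = 143, q_2 = 2*1 + 1 = 3.
  i=3: a_3=3, p_3 = 3*143 + 48 = 477, q_3 = 3*3 + 1 = 10.
  i=4: a_4=2, p_4 = 2*477 + 143 = 1097, q_4 = 2*10 + 3 = 23.
  i=5: a_5=1, p_5 = 1*1097 + 477 = 1574, q_5 = 1*23 + 10 = 33.
Check: 1574^2 - 2275*33^2 = 2477476 - 2477475 = 1, so (x, y) = (1574, 33) solves the equation, and by the theorem it is the least positive solution.

(x, y) = (1574, 33)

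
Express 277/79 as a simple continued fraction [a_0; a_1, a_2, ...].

Run the Euclidean algorithm on 277 and 79; the successive quotients are the partial quotients a_0, a_1, ... (each step inverts the fractional part left over by the previous one):
  277 = 3*79 + 40, so a_0 = 3.
  79 = 1*40 + 39, so a_1 = 1.
  40 = 1*39 + 1, so a_2 = 1.
  39 = 39*1 + 0, so a_3 = 39.
The remainder reaches 0 after 4 divisions, so the expansion has 4 partial quotients, read off in order.

[3; 1, 1, 39]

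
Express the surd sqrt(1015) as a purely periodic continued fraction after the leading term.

[31; (1, 6, 10, 2, 10, 6, 1, 62)]

Write x_i = (sqrt(1015) + m_i)/d_i with (m_0, d_0) = (0, 1). a_0 = floor(sqrt(1015)) = 31, since 31^2 = 961 <= 1015 < 1024 = 32^2.
Iterate m_{i+1} = d_i*a_i - m_i, d_{i+1} = (1015 - m_{i+1}^2)/d_i, a_{i+1} = floor((a_0 + m_{i+1})/d_{i+1}):
  m_1 = 1*31 - 0 = 31, d_1 = (1015 - 31^2)/1 = 54/1 = 54, a_1 = floor((31 + 31)/54) = 1.
  m_2 = 54*1 - 31 = 23, d_2 = (1015 - 23^2)/54 = 486/54 = 9, a_2 = floor((31 + 23)/9) = 6.
  m_3 = 9*6 - 23 = 31, d_3 = (1015 - 31^2)/9 = 54/9 = 6, a_3 = floor((31 + 31)/6) = 10.
  m_4 = 6*10 - 31 = 29, d_4 = (1015 - 29^2)/6 = 174/6 = 29, a_4 = floor((31 + 29)/29) = 2.
  m_5 = 29*2 - 29 = 29, d_5 = (1015 - 29^2)/29 = 174/29 = 6, a_5 = floor((31 + 29)/6) = 10.
  m_6 = 6*10 - 29 = 31, d_6 = (1015 - 31^2)/6 = 54/6 = 9, a_6 = floor((31 + 31)/9) = 6.
  m_7 = 9*6 - 31 = 23, d_7 = (1015 - 23^2)/9 = 486/9 = 54, a_7 = floor((31 + 23)/54) = 1.
  m_8 = 54*1 - 23 = 31, d_8 = (1015 - 31^2)/54 = 54/54 = 1, a_8 = floor((31 + 31)/1) = 62.
  m_9 = 1*62 - 31 = 31, d_9 = (1015 - 31^2)/1 = 54/1 = 54: (m_9, d_9) = (m_1, d_1) = (31, 54), so from here the quotients repeat a_1, ..., a_8; the period length is 8.
Hence the expansion of sqrt(1015) is a_0 = 31 followed by the repeating block 1, 6, 10, 2, 10, 6, 1, 62 (period 8).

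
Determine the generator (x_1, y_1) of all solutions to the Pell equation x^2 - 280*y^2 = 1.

First expand sqrt(280) as a continued fraction. With x_i = (sqrt(280) + m_i)/d_i and (m_0, d_0) = (0, 1): a_0 = floor(sqrt(280)) = 16, since 16^2 = 256 <= 280 < 289 = 17^2.
Iterate m_{i+1} = d_i*a_i - m_i, d_{i+1} = (280 - m_{i+1}^2)/d_i, a_{i+1} = floor((a_0 + m_{i+1})/d_{i+1}):
  m_1 = 1*16 - 0 = 16, d_1 = (280 - 16^2)/1 = 24/1 = 24, a_1 = floor((16 + 16)/24) = 1.
  m_2 = 24*1 - 16 = 8, d_2 = (280 - 8^2)/24 = 216/24 = 9, a_2 = floor((16 + 8)/9) = 2.
  m_3 = 9*2 - 8 = 10, d_3 = (280 - 10^2)/9 = 180/9 = 20, a_3 = floor((16 + 10)/20) = 1.
  m_4 = 20*1 - 10 = 10, d_4 = (280 - 10^2)/20 = 180/20 = 9, a_4 = floor((16 + 10)/9) = 2.
  m_5 = 9*2 - 10 = 8, d_5 = (280 - 8^2)/9 = 216/9 = 24, a_5 = floor((16 + 8)/24) = 1.
  m_6 = 24*1 - 8 = 16, d_6 = (280 - 16^2)/24 = 24/24 = 1, a_6 = floor((16 + 16)/1) = 32.
  m_7 = 1*32 - 16 = 16, d_7 = (280 - 16^2)/1 = 24/1 = 24: (m_7, d_7) = (m_1, d_1) = (16, 24), so from here the quotients repeat a_1, ..., a_6; the period length is 6.
So sqrt(280) = [16; (1, 2, 1, 2, 1, 32)] with period length k = 6.
k is even, so the fundamental solution of x^2 - 280y^2 = 1 is (p_{k-1}, q_{k-1}) = (p_5, q_5); compute convergents through index 5.
Convergents (p_i = a_i*p_{i-1} + p_{i-2}, q_i = a_i*q_{i-1} + q_{i-2} with p_{-2}=0, p_{-1}=1, q_{-2}=1, q_{-1}=0):
  i=0: a_0=16, p_0 = 16*1 + 0 = 16, q_0 = 16*0 + 1 = 1.
  i=1: a_1=1, p_1 = 1*16 + 1 = 17, q_1 = 1*1 + 0 = 1.
  i=2: a_2=2, p_2 = 2*17 + 16 = 50, q_2 = 2*1 + 1 = 3.
  i=3: a_3=1, p_3 = 1*50 + 17 = 67, q_3 = 1*3 + 1 = 4.
  i=4: a_4=2, p_4 = 2*67 + 50 = 184, q_4 = 2*4 + 3 = 11.
  i=5: a_5=1, p_5 = 1*184 + 67 = 251, q_5 = 1*11 + 4 = 15.
Check: 251^2 - 280*15^2 = 63001 - 63000 = 1, so (x, y) = (251, 15) solves the equation, and by the theorem it is the least positive solution.

(x, y) = (251, 15)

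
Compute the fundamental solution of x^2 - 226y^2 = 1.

First expand sqrt(226) as a continued fraction. With x_i = (sqrt(226) + m_i)/d_i and (m_0, d_0) = (0, 1): a_0 = floor(sqrt(226)) = 15, since 15^2 = 225 <= 226 < 256 = 16^2.
Iterate m_{i+1} = d_i*a_i - m_i, d_{i+1} = (226 - m_{i+1}^2)/d_i, a_{i+1} = floor((a_0 + m_{i+1})/d_{i+1}):
  m_1 = 1*15 - 0 = 15, d_1 = (226 - 15^2)/1 = 1/1 = 1, a_1 = floor((15 + 15)/1) = 30.
  m_2 = 1*30 - 15 = 15, d_2 = (226 - 15^2)/1 = 1/1 = 1: (m_2, d_2) = (m_1, d_1) = (15, 1), so from here the quotient a_1 repeats; the period length is 1.
So sqrt(226) = [15; (30)] with period length k = 1.
k is odd, so (p_{k-1}, q_{k-1}) only solves x^2 - 226y^2 = -1 and the fundamental solution of x^2 - 226y^2 = 1 is (p_{2k-1}, q_{2k-1}) = (p_1, q_1); compute convergents through index 1, running through the period twice.
Convergents (p_i = a_i*p_{i-1} + p_{i-2}, q_i = a_i*q_{i-1} + q_{i-2} with p_{-2}=0, p_{-1}=1, q_{-2}=1, q_{-1}=0):
  i=0: a_0=15, p_0 = 15*1 + 0 = 15, q_0 = 15*0 + 1 = 1.
  i=1: a_1=30, p_1 = 30*15 + 1 = 451, q_1 = 30*1 + 0 = 30.
Indeed p_0^2 - 226*q_0^2 = 225 - 226 = -1, not +1.
Check: 451^2 - 226*30^2 = 203401 - 203400 = 1, so (x, y) = (451, 30) solves the equation, and by the theorem it is the least positive solution.

(x, y) = (451, 30)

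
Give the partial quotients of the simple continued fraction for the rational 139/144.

Run the Euclidean algorithm on 139 and 144; the successive quotients are the partial quotients a_0, a_1, ... (each step inverts the fractional part left over by the previous one):
  139 = 0*144 + 139, so a_0 = 0.
  144 = 1*139 + 5, so a_1 = 1.
  139 = 27*5 + 4, so a_2 = 27.
  5 = 1*4 + 1, so a_3 = 1.
  4 = 4*1 + 0, so a_4 = 4.
The remainder reaches 0 after 5 divisions, so the expansion has 5 partial quotients, read off in order.

[0; 1, 27, 1, 4]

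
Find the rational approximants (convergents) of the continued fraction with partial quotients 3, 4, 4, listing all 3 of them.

3/1, 13/4, 55/17

Using the convergent recurrence p_i = a_i*p_{i-1} + p_{i-2}, q_i = a_i*q_{i-1} + q_{i-2} with p_{-2}=0, p_{-1}=1, q_{-2}=1, q_{-1}=0:
  i=0: a_0=3, p_0 = 3*1 + 0 = 3, q_0 = 3*0 + 1 = 1.
  i=1: a_1=4, p_1 = 4*3 + 1 = 13, q_1 = 4*1 + 0 = 4.
  i=2: a_2=4, p_2 = 4*13 + 3 = 55, q_2 = 4*4 + 1 = 17.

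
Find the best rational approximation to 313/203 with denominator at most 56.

Expand x = 313/203 as a continued fraction with the Euclidean algorithm:
  313 = 1*203 + 110, so a_0 = 1.
  203 = 1*110 + 93, so a_1 = 1.
  110 = 1*93 + 17, so a_2 = 1.
  93 = 5*17 + 8, so a_3 = 5.
  17 = 2*8 + 1, so a_4 = 2.
  8 = 8*1 + 0, so a_5 = 8.
so x = [1; 1, 1, 5, 2, 8].
Convergents (p_i = a_i*p_{i-1} + p_{i-2}, q_i = a_i*q_{i-1} + q_{i-2} with p_{-2}=0, p_{-1}=1, q_{-2}=1, q_{-1}=0), until the denominator exceeds 56:
  i=0: a_0=1, p_0 = 1*1 + 0 = 1, q_0 = 1*0 + 1 = 1.
  i=1: a_1=1, p_1 = 1*1 + 1 = 2, q_1 = 1*1 + 0 = 1.
  i=2: a_2=1, p_2 = 1*2 + 1 = 3, q_2 = 1*1 + 1 = 2.
  i=3: a_3=5, p_3 = 5*3 + 2 = 17, q_3 = 5*2 + 1 = 11.
  i=4: a_4=2, p_4 = 2*17 + 3 = 37, q_4 = 2*11 + 2 = 24.
  i=5: a_5=8, p_5 = 8*37 + 17 = 313, q_5 = 8*24 + 11 = 203.
q_5 = 203 > 56, so the last convergent with denominator <= 56 is p_4/q_4 = 37/24.
The closest fraction with denominator <= 56 is either p_4/q_4 or the intermediate fraction (k*p_4 + p_3)/(k*q_4 + q_3) with the largest k >= 1 whose denominator stays <= 56; these approach x as k grows, and every other convergent or intermediate fraction in range is farther away.
Largest k: floor((56 - q_3)/q_4) = floor((56 - 11)/24) = 1.
That gives (1*37 + 17)/(1*24 + 11) = 54/35.
Compare the errors: |x - 37/24| = |313*24 - 37*203|/(203*24) = 1/4872, and |x - 54/35| = |313*35 - 54*203|/(203*35) = 7/7105.
Cross-multiplying, 1*7105 = 7105 < 34104 = 7*4872, so 1/4872 is smaller: the convergent 37/24 is closer to x than 54/35.

37/24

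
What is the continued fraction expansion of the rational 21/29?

[0; 1, 2, 1, 1, 1, 2]

Run the Euclidean algorithm on 21 and 29; the successive quotients are the partial quotients a_0, a_1, ... (each step inverts the fractional part left over by the previous one):
  21 = 0*29 + 21, so a_0 = 0.
  29 = 1*21 + 8, so a_1 = 1.
  21 = 2*8 + 5, so a_2 = 2.
  8 = 1*5 + 3, so a_3 = 1.
  5 = 1*3 + 2, so a_4 = 1.
  3 = 1*2 + 1, so a_5 = 1.
  2 = 2*1 + 0, so a_6 = 2.
The remainder reaches 0 after 7 divisions, so the expansion has 7 partial quotients, read off in order.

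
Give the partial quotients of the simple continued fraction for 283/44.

Run the Euclidean algorithm on 283 and 44; the successive quotients are the partial quotients a_0, a_1, ... (each step inverts the fractional part left over by the previous one):
  283 = 6*44 + 19, so a_0 = 6.
  44 = 2*19 + 6, so a_1 = 2.
  19 = 3*6 + 1, so a_2 = 3.
  6 = 6*1 + 0, so a_3 = 6.
The remainder reaches 0 after 4 divisions, so the expansion has 4 partial quotients, read off in order.

[6; 2, 3, 6]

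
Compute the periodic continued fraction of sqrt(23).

[4; (1, 3, 1, 8)]

Write x_i = (sqrt(23) + m_i)/d_i with (m_0, d_0) = (0, 1). a_0 = floor(sqrt(23)) = 4, since 4^2 = 16 <= 23 < 25 = 5^2.
Iterate m_{i+1} = d_i*a_i - m_i, d_{i+1} = (23 - m_{i+1}^2)/d_i, a_{i+1} = floor((a_0 + m_{i+1})/d_{i+1}):
  m_1 = 1*4 - 0 = 4, d_1 = (23 - 4^2)/1 = 7/1 = 7, a_1 = floor((4 + 4)/7) = 1.
  m_2 = 7*1 - 4 = 3, d_2 = (23 - 3^2)/7 = 14/7 = 2, a_2 = floor((4 + 3)/2) = 3.
  m_3 = 2*3 - 3 = 3, d_3 = (23 - 3^2)/2 = 14/2 = 7, a_3 = floor((4 + 3)/7) = 1.
  m_4 = 7*1 - 3 = 4, d_4 = (23 - 4^2)/7 = 7/7 = 1, a_4 = floor((4 + 4)/1) = 8.
  m_5 = 1*8 - 4 = 4, d_5 = (23 - 4^2)/1 = 7/1 = 7: (m_5, d_5) = (m_1, d_1) = (4, 7), so from here the quotients repeat a_1, ..., a_4; the period length is 4.
Hence the expansion of sqrt(23) is a_0 = 4 followed by the repeating block 1, 3, 1, 8 (period 4).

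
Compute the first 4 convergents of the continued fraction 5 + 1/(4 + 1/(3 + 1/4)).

Using the convergent recurrence p_i = a_i*p_{i-1} + p_{i-2}, q_i = a_i*q_{i-1} + q_{i-2} with p_{-2}=0, p_{-1}=1, q_{-2}=1, q_{-1}=0:
  i=0: a_0=5, p_0 = 5*1 + 0 = 5, q_0 = 5*0 + 1 = 1.
  i=1: a_1=4, p_1 = 4*5 + 1 = 21, q_1 = 4*1 + 0 = 4.
  i=2: a_2=3, p_2 = 3*21 + 5 = 68, q_2 = 3*4 + 1 = 13.
  i=3: a_3=4, p_3 = 4*68 + 21 = 293, q_3 = 4*13 + 4 = 56.

5/1, 21/4, 68/13, 293/56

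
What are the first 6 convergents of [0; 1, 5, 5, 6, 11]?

0/1, 1/1, 5/6, 26/31, 161/192, 1797/2143

Using the convergent recurrence p_i = a_i*p_{i-1} + p_{i-2}, q_i = a_i*q_{i-1} + q_{i-2} with p_{-2}=0, p_{-1}=1, q_{-2}=1, q_{-1}=0:
  i=0: a_0=0, p_0 = 0*1 + 0 = 0, q_0 = 0*0 + 1 = 1.
  i=1: a_1=1, p_1 = 1*0 + 1 = 1, q_1 = 1*1 + 0 = 1.
  i=2: a_2=5, p_2 = 5*1 + 0 = 5, q_2 = 5*1 + 1 = 6.
  i=3: a_3=5, p_3 = 5*5 + 1 = 26, q_3 = 5*6 + 1 = 31.
  i=4: a_4=6, p_4 = 6*26 + 5 = 161, q_4 = 6*31 + 6 = 192.
  i=5: a_5=11, p_5 = 11*161 + 26 = 1797, q_5 = 11*192 + 31 = 2143.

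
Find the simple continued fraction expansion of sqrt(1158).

Write x_i = (sqrt(1158) + m_i)/d_i with (m_0, d_0) = (0, 1). a_0 = floor(sqrt(1158)) = 34, since 34^2 = 1156 <= 1158 < 1225 = 35^2.
Iterate m_{i+1} = d_i*a_i - m_i, d_{i+1} = (1158 - m_{i+1}^2)/d_i, a_{i+1} = floor((a_0 + m_{i+1})/d_{i+1}):
  m_1 = 1*34 - 0 = 34, d_1 = (1158 - 34^2)/1 = 2/1 = 2, a_1 = floor((34 + 34)/2) = 34.
  m_2 = 2*34 - 34 = 34, d_2 = (1158 - 34^2)/2 = 2/2 = 1, a_2 = floor((34 + 34)/1) = 68.
  m_3 = 1*68 - 34 = 34, d_3 = (1158 - 34^2)/1 = 2/1 = 2: (m_3, d_3) = (m_1, d_1) = (34, 2), so from here the quotients repeat a_1, a_2; the period length is 2.
Hence the expansion of sqrt(1158) is a_0 = 34 followed by the repeating block 34, 68 (period 2).

[34; (34, 68)]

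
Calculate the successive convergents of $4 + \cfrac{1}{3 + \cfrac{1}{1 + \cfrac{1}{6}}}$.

4/1, 13/3, 17/4, 115/27

Using the convergent recurrence p_i = a_i*p_{i-1} + p_{i-2}, q_i = a_i*q_{i-1} + q_{i-2} with p_{-2}=0, p_{-1}=1, q_{-2}=1, q_{-1}=0:
  i=0: a_0=4, p_0 = 4*1 + 0 = 4, q_0 = 4*0 + 1 = 1.
  i=1: a_1=3, p_1 = 3*4 + 1 = 13, q_1 = 3*1 + 0 = 3.
  i=2: a_2=1, p_2 = 1*13 + 4 = 17, q_2 = 1*3 + 1 = 4.
  i=3: a_3=6, p_3 = 6*17 + 13 = 115, q_3 = 6*4 + 3 = 27.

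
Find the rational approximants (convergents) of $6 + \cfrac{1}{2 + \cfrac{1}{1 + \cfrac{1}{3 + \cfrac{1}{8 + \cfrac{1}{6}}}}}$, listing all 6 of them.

Using the convergent recurrence p_i = a_i*p_{i-1} + p_{i-2}, q_i = a_i*q_{i-1} + q_{i-2} with p_{-2}=0, p_{-1}=1, q_{-2}=1, q_{-1}=0:
  i=0: a_0=6, p_0 = 6*1 + 0 = 6, q_0 = 6*0 + 1 = 1.
  i=1: a_1=2, p_1 = 2*6 + 1 = 13, q_1 = 2*1 + 0 = 2.
  i=2: a_2=1, p_2 = 1*13 + 6 = 19, q_2 = 1*2 + 1 = 3.
  i=3: a_3=3, p_3 = 3*19 + 13 = 70, q_3 = 3*3 + 2 = 11.
  i=4: a_4=8, p_4 = 8*70 + 19 = 579, q_4 = 8*11 + 3 = 91.
  i=5: a_5=6, p_5 = 6*579 + 70 = 3544, q_5 = 6*91 + 11 = 557.

6/1, 13/2, 19/3, 70/11, 579/91, 3544/557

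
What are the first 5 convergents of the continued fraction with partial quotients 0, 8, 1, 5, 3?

Using the convergent recurrence p_i = a_i*p_{i-1} + p_{i-2}, q_i = a_i*q_{i-1} + q_{i-2} with p_{-2}=0, p_{-1}=1, q_{-2}=1, q_{-1}=0:
  i=0: a_0=0, p_0 = 0*1 + 0 = 0, q_0 = 0*0 + 1 = 1.
  i=1: a_1=8, p_1 = 8*0 + 1 = 1, q_1 = 8*1 + 0 = 8.
  i=2: a_2=1, p_2 = 1*1 + 0 = 1, q_2 = 1*8 + 1 = 9.
  i=3: a_3=5, p_3 = 5*1 + 1 = 6, q_3 = 5*9 + 8 = 53.
  i=4: a_4=3, p_4 = 3*6 + 1 = 19, q_4 = 3*53 + 9 = 168.

0/1, 1/8, 1/9, 6/53, 19/168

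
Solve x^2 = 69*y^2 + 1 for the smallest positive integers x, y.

(x, y) = (7775, 936)

First expand sqrt(69) as a continued fraction. With x_i = (sqrt(69) + m_i)/d_i and (m_0, d_0) = (0, 1): a_0 = floor(sqrt(69)) = 8, since 8^2 = 64 <= 69 < 81 = 9^2.
Iterate m_{i+1} = d_i*a_i - m_i, d_{i+1} = (69 - m_{i+1}^2)/d_i, a_{i+1} = floor((a_0 + m_{i+1})/d_{i+1}):
  m_1 = 1*8 - 0 = 8, d_1 = (69 - 8^2)/1 = 5/1 = 5, a_1 = floor((8 + 8)/5) = 3.
  m_2 = 5*3 - 8 = 7, d_2 = (69 - 7^2)/5 = 20/5 = 4, a_2 = floor((8 + 7)/4) = 3.
  m_3 = 4*3 - 7 = 5, d_3 = (69 - 5^2)/4 = 44/4 = 11, a_3 = floor((8 + 5)/11) = 1.
  m_4 = 11*1 - 5 = 6, d_4 = (69 - 6^2)/11 = 33/11 = 3, a_4 = floor((8 + 6)/3) = 4.
  m_5 = 3*4 - 6 = 6, d_5 = (69 - 6^2)/3 = 33/3 = 11, a_5 = floor((8 + 6)/11) = 1.
  m_6 = 11*1 - 6 = 5, d_6 = (69 - 5^2)/11 = 44/11 = 4, a_6 = floor((8 + 5)/4) = 3.
  m_7 = 4*3 - 5 = 7, d_7 = (69 - 7^2)/4 = 20/4 = 5, a_7 = floor((8 + 7)/5) = 3.
  m_8 = 5*3 - 7 = 8, d_8 = (69 - 8^2)/5 = 5/5 = 1, a_8 = floor((8 + 8)/1) = 16.
  m_9 = 1*16 - 8 = 8, d_9 = (69 - 8^2)/1 = 5/1 = 5: (m_9, d_9) = (m_1, d_1) = (8, 5), so from here the quotients repeat a_1, ..., a_8; the period length is 8.
So sqrt(69) = [8; (3, 3, 1, 4, 1, 3, 3, 16)] with period length k = 8.
k is even, so the fundamental solution of x^2 - 69y^2 = 1 is (p_{k-1}, q_{k-1}) = (p_7, q_7); compute convergents through index 7.
Convergents (p_i = a_i*p_{i-1} + p_{i-2}, q_i = a_i*q_{i-1} + q_{i-2} with p_{-2}=0, p_{-1}=1, q_{-2}=1, q_{-1}=0):
  i=0: a_0=8, p_0 = 8*1 + 0 = 8, q_0 = 8*0 + 1 = 1.
  i=1: a_1=3, p_1 = 3*8 + 1 = 25, q_1 = 3*1 + 0 = 3.
  i=2: a_2=3, p_2 = 3*25 + 8 = 83, q_2 = 3*3 + 1 = 10.
  i=3: a_3=1, p_3 = 1*83 + 25 = 108, q_3 = 1*10 + 3 = 13.
  i=4: a_4=4, p_4 = 4*108 + 83 = 515, q_4 = 4*13 + 10 = 62.
  i=5: a_5=1, p_5 = 1*515 + 108 = 623, q_5 = 1*62 + 13 = 75.
  i=6: a_6=3, p_6 = 3*623 + 515 = 2384, q_6 = 3*75 + 62 = 287.
  i=7: a_7=3, p_7 = 3*2384 + 623 = 7775, q_7 = 3*287 + 75 = 936.
Check: 7775^2 - 69*936^2 = 60450625 - 60450624 = 1, so (x, y) = (7775, 936) solves the equation, and by the theorem it is the least positive solution.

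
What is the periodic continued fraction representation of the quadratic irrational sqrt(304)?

Write x_i = (sqrt(304) + m_i)/d_i with (m_0, d_0) = (0, 1). a_0 = floor(sqrt(304)) = 17, since 17^2 = 289 <= 304 < 324 = 18^2.
Iterate m_{i+1} = d_i*a_i - m_i, d_{i+1} = (304 - m_{i+1}^2)/d_i, a_{i+1} = floor((a_0 + m_{i+1})/d_{i+1}):
  m_1 = 1*17 - 0 = 17, d_1 = (304 - 17^2)/1 = 15/1 = 15, a_1 = floor((17 + 17)/15) = 2.
  m_2 = 15*2 - 17 = 13, d_2 = (304 - 13^2)/15 = 135/15 = 9, a_2 = floor((17 + 13)/9) = 3.
  m_3 = 9*3 - 13 = 14, d_3 = (304 - 14^2)/9 = 108/9 = 12, a_3 = floor((17 + 14)/12) = 2.
  m_4 = 12*2 - 14 = 10, d_4 = (304 - 10^2)/12 = 204/12 = 17, a_4 = floor((17 + 10)/17) = 1.
  m_5 = 17*1 - 10 = 7, d_5 = (304 - 7^2)/17 = 255/17 = 15, a_5 = floor((17 + 7)/15) = 1.
  m_6 = 15*1 - 7 = 8, d_6 = (304 - 8^2)/15 = 240/15 = 16, a_6 = floor((17 + 8)/16) = 1.
  m_7 = 16*1 - 8 = 8, d_7 = (304 - 8^2)/16 = 240/16 = 15, a_7 = floor((17 + 8)/15) = 1.
  m_8 = 15*1 - 8 = 7, d_8 = (304 - 7^2)/15 = 255/15 = 17, a_8 = floor((17 + 7)/17) = 1.
  m_9 = 17*1 - 7 = 10, d_9 = (304 - 10^2)/17 = 204/17 = 12, a_9 = floor((17 + 10)/12) = 2.
  m_10 = 12*2 - 10 = 14, d_10 = (304 - 14^2)/12 = 108/12 = 9, a_10 = floor((17 + 14)/9) = 3.
  m_11 = 9*3 - 14 = 13, d_11 = (304 - 13^2)/9 = 135/9 = 15, a_11 = floor((17 + 13)/15) = 2.
  m_12 = 15*2 - 13 = 17, d_12 = (304 - 17^2)/15 = 15/15 = 1, a_12 = floor((17 + 17)/1) = 34.
  m_13 = 1*34 - 17 = 17, d_13 = (304 - 17^2)/1 = 15/1 = 15: (m_13, d_13) = (m_1, d_1) = (17, 15), so from here the quotients repeat a_1, ..., a_12; the period length is 12.
Hence the expansion of sqrt(304) is a_0 = 17 followed by the repeating block 2, 3, 2, 1, 1, 1, 1, 1, 2, 3, 2, 34 (period 12).

[17; (2, 3, 2, 1, 1, 1, 1, 1, 2, 3, 2, 34)]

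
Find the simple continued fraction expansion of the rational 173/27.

[6; 2, 2, 5]

Run the Euclidean algorithm on 173 and 27; the successive quotients are the partial quotients a_0, a_1, ... (each step inverts the fractional part left over by the previous one):
  173 = 6*27 + 11, so a_0 = 6.
  27 = 2*11 + 5, so a_1 = 2.
  11 = 2*5 + 1, so a_2 = 2.
  5 = 5*1 + 0, so a_3 = 5.
The remainder reaches 0 after 4 divisions, so the expansion has 4 partial quotients, read off in order.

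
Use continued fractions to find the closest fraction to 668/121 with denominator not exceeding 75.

Expand x = 668/121 as a continued fraction with the Euclidean algorithm:
  668 = 5*121 + 63, so a_0 = 5.
  121 = 1*63 + 58, so a_1 = 1.
  63 = 1*58 + 5, so a_2 = 1.
  58 = 11*5 + 3, so a_3 = 11.
  5 = 1*3 + 2, so a_4 = 1.
  3 = 1*2 + 1, so a_5 = 1.
  2 = 2*1 + 0, so a_6 = 2.
so x = [5; 1, 1, 11, 1, 1, 2].
Convergents (p_i = a_i*p_{i-1} + p_{i-2}, q_i = a_i*q_{i-1} + q_{i-2} with p_{-2}=0, p_{-1}=1, q_{-2}=1, q_{-1}=0), until the denominator exceeds 75:
  i=0: a_0=5, p_0 = 5*1 + 0 = 5, q_0 = 5*0 + 1 = 1.
  i=1: a_1=1, p_1 = 1*5 + 1 = 6, q_1 = 1*1 + 0 = 1.
  i=2: a_2=1, p_2 = 1*6 + 5 = 11, q_2 = 1*1 + 1 = 2.
  i=3: a_3=11, p_3 = 11*11 + 6 = 127, q_3 = 11*2 + 1 = 23.
  i=4: a_4=1, p_4 = 1*127 + 11 = 138, q_4 = 1*23 + 2 = 25.
  i=5: a_5=1, p_5 = 1*138 + 127 = 265, q_5 = 1*25 + 23 = 48.
  i=6: a_6=2, p_6 = 2*265 + 138 = 668, q_6 = 2*48 + 25 = 121.
q_6 = 121 > 75, so the last convergent with denominator <= 75 is p_5/q_5 = 265/48.
The closest fraction with denominator <= 75 is either p_5/q_5 or the intermediate fraction (k*p_5 + p_4)/(k*q_5 + q_4) with the largest k >= 1 whose denominator stays <= 75; these approach x as k grows, and every other convergent or intermediate fraction in range is farther away.
Largest k: floor((75 - q_4)/q_5) = floor((75 - 25)/48) = 1.
That gives (1*265 + 138)/(1*48 + 25) = 403/73.
Compare the errors: |x - 265/48| = |668*48 - 265*121|/(121*48) = 1/5808, and |x - 403/73| = |668*73 - 403*121|/(121*73) = 1/8833.
Cross-multiplying, 1*5808 = 5808 < 8833 = 1*8833, so 1/8833 is smaller: the intermediate fraction 403/73 is closer to x than 265/48.

403/73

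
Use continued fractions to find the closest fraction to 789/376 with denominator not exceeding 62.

Expand x = 789/376 as a continued fraction with the Euclidean algorithm:
  789 = 2*376 + 37, so a_0 = 2.
  376 = 10*37 + 6, so a_1 = 10.
  37 = 6*6 + 1, so a_2 = 6.
  6 = 6*1 + 0, so a_3 = 6.
so x = [2; 10, 6, 6].
Convergents (p_i = a_i*p_{i-1} + p_{i-2}, q_i = a_i*q_{i-1} + q_{i-2} with p_{-2}=0, p_{-1}=1, q_{-2}=1, q_{-1}=0), until the denominator exceeds 62:
  i=0: a_0=2, p_0 = 2*1 + 0 = 2, q_0 = 2*0 + 1 = 1.
  i=1: a_1=10, p_1 = 10*2 + 1 = 21, q_1 = 10*1 + 0 = 10.
  i=2: a_2=6, p_2 = 6*21 + 2 = 128, q_2 = 6*10 + 1 = 61.
  i=3: a_3=6, p_3 = 6*128 + 21 = 789, q_3 = 6*61 + 10 = 376.
q_3 = 376 > 62, so the last convergent with denominator <= 62 is p_2/q_2 = 128/61.
The closest fraction with denominator <= 62 is either p_2/q_2 or the intermediate fraction (k*p_2 + p_1)/(k*q_2 + q_1) with the largest k >= 1 whose denominator stays <= 62; these approach x as k grows, and every other convergent or intermediate fraction in range is farther away.
Largest k: floor((62 - q_1)/q_2) = floor((62 - 10)/61) = 0.
Since k = 0, no intermediate fraction beyond p_2/q_2 has denominator <= 62, so the convergent 128/61 is the closest (its error is |789*61 - 128*376|/(376*61) = 1/22936).

128/61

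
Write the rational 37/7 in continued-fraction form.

Run the Euclidean algorithm on 37 and 7; the successive quotients are the partial quotients a_0, a_1, ... (each step inverts the fractional part left over by the previous one):
  37 = 5*7 + 2, so a_0 = 5.
  7 = 3*2 + 1, so a_1 = 3.
  2 = 2*1 + 0, so a_2 = 2.
The remainder reaches 0 after 3 divisions, so the expansion has 3 partial quotients, read off in order.

[5; 3, 2]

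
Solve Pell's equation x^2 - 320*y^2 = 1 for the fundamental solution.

(x, y) = (161, 9)

First expand sqrt(320) as a continued fraction. With x_i = (sqrt(320) + m_i)/d_i and (m_0, d_0) = (0, 1): a_0 = floor(sqrt(320)) = 17, since 17^2 = 289 <= 320 < 324 = 18^2.
Iterate m_{i+1} = d_i*a_i - m_i, d_{i+1} = (320 - m_{i+1}^2)/d_i, a_{i+1} = floor((a_0 + m_{i+1})/d_{i+1}):
  m_1 = 1*17 - 0 = 17, d_1 = (320 - 17^2)/1 = 31/1 = 31, a_1 = floor((17 + 17)/31) = 1.
  m_2 = 31*1 - 17 = 14, d_2 = (320 - 14^2)/31 = 124/31 = 4, a_2 = floor((17 + 14)/4) = 7.
  m_3 = 4*7 - 14 = 14, d_3 = (320 - 14^2)/4 = 124/4 = 31, a_3 = floor((17 + 14)/31) = 1.
  m_4 = 31*1 - 14 = 17, d_4 = (320 - 17^2)/31 = 31/31 = 1, a_4 = floor((17 + 17)/1) = 34.
  m_5 = 1*34 - 17 = 17, d_5 = (320 - 17^2)/1 = 31/1 = 31: (m_5, d_5) = (m_1, d_1) = (17, 31), so from here the quotients repeat a_1, ..., a_4; the period length is 4.
So sqrt(320) = [17; (1, 7, 1, 34)] with period length k = 4.
k is even, so the fundamental solution of x^2 - 320y^2 = 1 is (p_{k-1}, q_{k-1}) = (p_3, q_3); compute convergents through index 3.
Convergents (p_i = a_i*p_{i-1} + p_{i-2}, q_i = a_i*q_{i-1} + q_{i-2} with p_{-2}=0, p_{-1}=1, q_{-2}=1, q_{-1}=0):
  i=0: a_0=17, p_0 = 17*1 + 0 = 17, q_0 = 17*0 + 1 = 1.
  i=1: a_1=1, p_1 = 1*17 + 1 = 18, q_1 = 1*1 + 0 = 1.
  i=2: a_2=7, p_2 = 7*18 + 17 = 143, q_2 = 7*1 + 1 = 8.
  i=3: a_3=1, p_3 = 1*143 + 18 = 161, q_3 = 1*8 + 1 = 9.
Check: 161^2 - 320*9^2 = 25921 - 25920 = 1, so (x, y) = (161, 9) solves the equation, and by the theorem it is the least positive solution.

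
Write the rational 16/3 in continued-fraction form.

Run the Euclidean algorithm on 16 and 3; the successive quotients are the partial quotients a_0, a_1, ... (each step inverts the fractional part left over by the previous one):
  16 = 5*3 + 1, so a_0 = 5.
  3 = 3*1 + 0, so a_1 = 3.
The remainder reaches 0 after 2 divisions, so the expansion has 2 partial quotients, read off in order.

[5; 3]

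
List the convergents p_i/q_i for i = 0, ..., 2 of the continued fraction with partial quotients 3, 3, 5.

Using the convergent recurrence p_i = a_i*p_{i-1} + p_{i-2}, q_i = a_i*q_{i-1} + q_{i-2} with p_{-2}=0, p_{-1}=1, q_{-2}=1, q_{-1}=0:
  i=0: a_0=3, p_0 = 3*1 + 0 = 3, q_0 = 3*0 + 1 = 1.
  i=1: a_1=3, p_1 = 3*3 + 1 = 10, q_1 = 3*1 + 0 = 3.
  i=2: a_2=5, p_2 = 5*10 + 3 = 53, q_2 = 5*3 + 1 = 16.

3/1, 10/3, 53/16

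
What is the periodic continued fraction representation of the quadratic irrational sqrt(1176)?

[34; (3, 2, 2, 2, 3, 68)]

Write x_i = (sqrt(1176) + m_i)/d_i with (m_0, d_0) = (0, 1). a_0 = floor(sqrt(1176)) = 34, since 34^2 = 1156 <= 1176 < 1225 = 35^2.
Iterate m_{i+1} = d_i*a_i - m_i, d_{i+1} = (1176 - m_{i+1}^2)/d_i, a_{i+1} = floor((a_0 + m_{i+1})/d_{i+1}):
  m_1 = 1*34 - 0 = 34, d_1 = (1176 - 34^2)/1 = 20/1 = 20, a_1 = floor((34 + 34)/20) = 3.
  m_2 = 20*3 - 34 = 26, d_2 = (1176 - 26^2)/20 = 500/20 = 25, a_2 = floor((34 + 26)/25) = 2.
  m_3 = 25*2 - 26 = 24, d_3 = (1176 - 24^2)/25 = 600/25 = 24, a_3 = floor((34 + 24)/24) = 2.
  m_4 = 24*2 - 24 = 24, d_4 = (1176 - 24^2)/24 = 600/24 = 25, a_4 = floor((34 + 24)/25) = 2.
  m_5 = 25*2 - 24 = 26, d_5 = (1176 - 26^2)/25 = 500/25 = 20, a_5 = floor((34 + 26)/20) = 3.
  m_6 = 20*3 - 26 = 34, d_6 = (1176 - 34^2)/20 = 20/20 = 1, a_6 = floor((34 + 34)/1) = 68.
  m_7 = 1*68 - 34 = 34, d_7 = (1176 - 34^2)/1 = 20/1 = 20: (m_7, d_7) = (m_1, d_1) = (34, 20), so from here the quotients repeat a_1, ..., a_6; the period length is 6.
Hence the expansion of sqrt(1176) is a_0 = 34 followed by the repeating block 3, 2, 2, 2, 3, 68 (period 6).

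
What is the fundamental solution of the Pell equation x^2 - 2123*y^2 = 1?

First expand sqrt(2123) as a continued fraction. With x_i = (sqrt(2123) + m_i)/d_i and (m_0, d_0) = (0, 1): a_0 = floor(sqrt(2123)) = 46, since 46^2 = 2116 <= 2123 < 2209 = 47^2.
Iterate m_{i+1} = d_i*a_i - m_i, d_{i+1} = (2123 - m_{i+1}^2)/d_i, a_{i+1} = floor((a_0 + m_{i+1})/d_{i+1}):
  m_1 = 1*46 - 0 = 46, d_1 = (2123 - 46^2)/1 = 7/1 = 7, a_1 = floor((46 + 46)/7) = 13.
  m_2 = 7*13 - 46 = 45, d_2 = (2123 - 45^2)/7 = 98/7 = 14, a_2 = floor((46 + 45)/14) = 6.
  m_3 = 14*6 - 45 = 39, d_3 = (2123 - 39^2)/14 = 602/14 = 43, a_3 = floor((46 + 39)/43) = 1.
  m_4 = 43*1 - 39 = 4, d_4 = (2123 - 4^2)/43 = 2107/43 = 49, a_4 = floor((46 + 4)/49) = 1.
  m_5 = 49*1 - 4 = 45, d_5 = (2123 - 45^2)/49 = 98/49 = 2, a_5 = floor((46 + 45)/2) = 45.
  m_6 = 2*45 - 45 = 45, d_6 = (2123 - 45^2)/2 = 98/2 = 49, a_6 = floor((46 + 45)/49) = 1.
  m_7 = 49*1 - 45 = 4, d_7 = (2123 - 4^2)/49 = 2107/49 = 43, a_7 = floor((46 + 4)/43) = 1.
  m_8 = 43*1 - 4 = 39, d_8 = (2123 - 39^2)/43 = 602/43 = 14, a_8 = floor((46 + 39)/14) = 6.
  m_9 = 14*6 - 39 = 45, d_9 = (2123 - 45^2)/14 = 98/14 = 7, a_9 = floor((46 + 45)/7) = 13.
  m_10 = 7*13 - 45 = 46, d_10 = (2123 - 46^2)/7 = 7/7 = 1, a_10 = floor((46 + 46)/1) = 92.
  m_11 = 1*92 - 46 = 46, d_11 = (2123 - 46^2)/1 = 7/1 = 7: (m_11, d_11) = (m_1, d_1) = (46, 7), so from here the quotients repeat a_1, ..., a_10; the period length is 10.
So sqrt(2123) = [46; (13, 6, 1, 1, 45, 1, 1, 6, 13, 92)] with period length k = 10.
k is even, so the fundamental solution of x^2 - 2123y^2 = 1 is (p_{k-1}, q_{k-1}) = (p_9, q_9); compute convergents through index 9.
Convergents (p_i = a_i*p_{i-1} + p_{i-2}, q_i = a_i*q_{i-1} + q_{i-2} with p_{-2}=0, p_{-1}=1, q_{-2}=1, q_{-1}=0):
  i=0: a_0=46, p_0 = 46*1 + 0 = 46, q_0 = 46*0 + 1 = 1.
  i=1: a_1=13, p_1 = 13*46 + 1 = 599, q_1 = 13*1 + 0 = 13.
  i=2: a_2=6, p_2 = 6*599 + 46 = 3640, q_2 = 6*13 + 1 = 79.
  i=3: a_3=1, p_3 = 1*3640 + 599 = 4239, q_3 = 1*79 + 13 = 92.
  i=4: a_4=1, p_4 = 1*4239 + 3640 = 7879, q_4 = 1*92 + 79 = 171.
  i=5: a_5=45, p_5 = 45*7879 + 4239 = 358794, q_5 = 45*171 + 92 = 7787.
  i=6: a_6=1, p_6 = 1*358794 + 7879 = 366673, q_6 = 1*7787 + 171 = 7958.
  i=7: a_7=1, p_7 = 1*366673 + 358794 = 725467, q_7 = 1*7958 + 7787 = 15745.
  i=8: a_8=6, p_8 = 6*725467 + 366673 = 4719475, q_8 = 6*15745 + 7958 = 102428.
  i=9: a_9=13, p_9 = 13*4719475 + 725467 = 62078642, q_9 = 13*102428 + 15745 = 1347309.
Check: 62078642^2 - 2123*1347309^2 = 3853757792564164 - 3853757792564163 = 1, so (x, y) = (62078642, 1347309) solves the equation, and by the theorem it is the least positive solution.

(x, y) = (62078642, 1347309)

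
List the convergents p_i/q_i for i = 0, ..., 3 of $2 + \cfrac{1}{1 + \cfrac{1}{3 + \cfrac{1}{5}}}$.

Using the convergent recurrence p_i = a_i*p_{i-1} + p_{i-2}, q_i = a_i*q_{i-1} + q_{i-2} with p_{-2}=0, p_{-1}=1, q_{-2}=1, q_{-1}=0:
  i=0: a_0=2, p_0 = 2*1 + 0 = 2, q_0 = 2*0 + 1 = 1.
  i=1: a_1=1, p_1 = 1*2 + 1 = 3, q_1 = 1*1 + 0 = 1.
  i=2: a_2=3, p_2 = 3*3 + 2 = 11, q_2 = 3*1 + 1 = 4.
  i=3: a_3=5, p_3 = 5*11 + 3 = 58, q_3 = 5*4 + 1 = 21.

2/1, 3/1, 11/4, 58/21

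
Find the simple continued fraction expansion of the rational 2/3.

Run the Euclidean algorithm on 2 and 3; the successive quotients are the partial quotients a_0, a_1, ... (each step inverts the fractional part left over by the previous one):
  2 = 0*3 + 2, so a_0 = 0.
  3 = 1*2 + 1, so a_1 = 1.
  2 = 2*1 + 0, so a_2 = 2.
The remainder reaches 0 after 3 divisions, so the expansion has 3 partial quotients, read off in order.

[0; 1, 2]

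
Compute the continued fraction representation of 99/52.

[1; 1, 9, 2, 2]

Run the Euclidean algorithm on 99 and 52; the successive quotients are the partial quotients a_0, a_1, ... (each step inverts the fractional part left over by the previous one):
  99 = 1*52 + 47, so a_0 = 1.
  52 = 1*47 + 5, so a_1 = 1.
  47 = 9*5 + 2, so a_2 = 9.
  5 = 2*2 + 1, so a_3 = 2.
  2 = 2*1 + 0, so a_4 = 2.
The remainder reaches 0 after 5 divisions, so the expansion has 5 partial quotients, read off in order.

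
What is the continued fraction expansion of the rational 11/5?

[2; 5]

Run the Euclidean algorithm on 11 and 5; the successive quotients are the partial quotients a_0, a_1, ... (each step inverts the fractional part left over by the previous one):
  11 = 2*5 + 1, so a_0 = 2.
  5 = 5*1 + 0, so a_1 = 5.
The remainder reaches 0 after 2 divisions, so the expansion has 2 partial quotients, read off in order.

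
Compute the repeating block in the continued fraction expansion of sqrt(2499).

[49; (1, 98)]

Write x_i = (sqrt(2499) + m_i)/d_i with (m_0, d_0) = (0, 1). a_0 = floor(sqrt(2499)) = 49, since 49^2 = 2401 <= 2499 < 2500 = 50^2.
Iterate m_{i+1} = d_i*a_i - m_i, d_{i+1} = (2499 - m_{i+1}^2)/d_i, a_{i+1} = floor((a_0 + m_{i+1})/d_{i+1}):
  m_1 = 1*49 - 0 = 49, d_1 = (2499 - 49^2)/1 = 98/1 = 98, a_1 = floor((49 + 49)/98) = 1.
  m_2 = 98*1 - 49 = 49, d_2 = (2499 - 49^2)/98 = 98/98 = 1, a_2 = floor((49 + 49)/1) = 98.
  m_3 = 1*98 - 49 = 49, d_3 = (2499 - 49^2)/1 = 98/1 = 98: (m_3, d_3) = (m_1, d_1) = (49, 98), so from here the quotients repeat a_1, a_2; the period length is 2.
Hence the expansion of sqrt(2499) is a_0 = 49 followed by the repeating block 1, 98 (period 2).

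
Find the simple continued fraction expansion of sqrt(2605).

[51; (25, 1, 1, 25, 102)]

Write x_i = (sqrt(2605) + m_i)/d_i with (m_0, d_0) = (0, 1). a_0 = floor(sqrt(2605)) = 51, since 51^2 = 2601 <= 2605 < 2704 = 52^2.
Iterate m_{i+1} = d_i*a_i - m_i, d_{i+1} = (2605 - m_{i+1}^2)/d_i, a_{i+1} = floor((a_0 + m_{i+1})/d_{i+1}):
  m_1 = 1*51 - 0 = 51, d_1 = (2605 - 51^2)/1 = 4/1 = 4, a_1 = floor((51 + 51)/4) = 25.
  m_2 = 4*25 - 51 = 49, d_2 = (2605 - 49^2)/4 = 204/4 = 51, a_2 = floor((51 + 49)/51) = 1.
  m_3 = 51*1 - 49 = 2, d_3 = (2605 - 2^2)/51 = 2601/51 = 51, a_3 = floor((51 + 2)/51) = 1.
  m_4 = 51*1 - 2 = 49, d_4 = (2605 - 49^2)/51 = 204/51 = 4, a_4 = floor((51 + 49)/4) = 25.
  m_5 = 4*25 - 49 = 51, d_5 = (2605 - 51^2)/4 = 4/4 = 1, a_5 = floor((51 + 51)/1) = 102.
  m_6 = 1*102 - 51 = 51, d_6 = (2605 - 51^2)/1 = 4/1 = 4: (m_6, d_6) = (m_1, d_1) = (51, 4), so from here the quotients repeat a_1, ..., a_5; the period length is 5.
Hence the expansion of sqrt(2605) is a_0 = 51 followed by the repeating block 25, 1, 1, 25, 102 (period 5).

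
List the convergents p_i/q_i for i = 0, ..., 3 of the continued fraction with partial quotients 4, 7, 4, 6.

4/1, 29/7, 120/29, 749/181

Using the convergent recurrence p_i = a_i*p_{i-1} + p_{i-2}, q_i = a_i*q_{i-1} + q_{i-2} with p_{-2}=0, p_{-1}=1, q_{-2}=1, q_{-1}=0:
  i=0: a_0=4, p_0 = 4*1 + 0 = 4, q_0 = 4*0 + 1 = 1.
  i=1: a_1=7, p_1 = 7*4 + 1 = 29, q_1 = 7*1 + 0 = 7.
  i=2: a_2=4, p_2 = 4*29 + 4 = 120, q_2 = 4*7 + 1 = 29.
  i=3: a_3=6, p_3 = 6*120 + 29 = 749, q_3 = 6*29 + 7 = 181.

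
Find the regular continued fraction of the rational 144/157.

Run the Euclidean algorithm on 144 and 157; the successive quotients are the partial quotients a_0, a_1, ... (each step inverts the fractional part left over by the previous one):
  144 = 0*157 + 144, so a_0 = 0.
  157 = 1*144 + 13, so a_1 = 1.
  144 = 11*13 + 1, so a_2 = 11.
  13 = 13*1 + 0, so a_3 = 13.
The remainder reaches 0 after 4 divisions, so the expansion has 4 partial quotients, read off in order.

[0; 1, 11, 13]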